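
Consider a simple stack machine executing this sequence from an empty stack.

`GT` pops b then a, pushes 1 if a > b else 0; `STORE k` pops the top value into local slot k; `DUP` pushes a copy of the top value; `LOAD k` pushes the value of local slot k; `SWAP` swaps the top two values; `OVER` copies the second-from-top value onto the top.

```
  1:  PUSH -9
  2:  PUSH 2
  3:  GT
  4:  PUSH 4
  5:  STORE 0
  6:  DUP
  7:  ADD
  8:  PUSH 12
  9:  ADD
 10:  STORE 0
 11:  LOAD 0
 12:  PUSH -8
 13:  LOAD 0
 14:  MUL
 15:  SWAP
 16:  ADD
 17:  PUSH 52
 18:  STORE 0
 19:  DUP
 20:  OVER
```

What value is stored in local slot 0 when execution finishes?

PUSH -9 → -9
PUSH 2  → -9 2
GT      → 0
PUSH 4  → 0 4
STORE 0 → 0
DUP     → 0 0
ADD     → 0
PUSH 12 → 0 12
ADD     → 12
STORE 0 → (empty)
LOAD 0  → 12
PUSH -8 → 12 -8
LOAD 0  → 12 -8 12
MUL     → 12 -96
SWAP    → -96 12
ADD     → -84
PUSH 52 → -84 52
STORE 0 → -84
DUP     → -84 -84
OVER    → -84 -84 -84

52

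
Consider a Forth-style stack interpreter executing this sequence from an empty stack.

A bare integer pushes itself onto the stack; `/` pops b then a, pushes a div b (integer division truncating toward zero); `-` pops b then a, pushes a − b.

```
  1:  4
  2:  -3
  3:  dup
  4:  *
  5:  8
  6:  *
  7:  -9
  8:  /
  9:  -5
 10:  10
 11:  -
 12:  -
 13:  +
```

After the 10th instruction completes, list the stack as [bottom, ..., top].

4    [4]
-3   [4, -3]
dup  [4, -3, -3]
*    [4, 9]
8    [4, 9, 8]
*    [4, 72]
-9   [4, 72, -9]
/    [4, -8]
-5   [4, -8, -5]
10   [4, -8, -5, 10]

[4, -8, -5, 10]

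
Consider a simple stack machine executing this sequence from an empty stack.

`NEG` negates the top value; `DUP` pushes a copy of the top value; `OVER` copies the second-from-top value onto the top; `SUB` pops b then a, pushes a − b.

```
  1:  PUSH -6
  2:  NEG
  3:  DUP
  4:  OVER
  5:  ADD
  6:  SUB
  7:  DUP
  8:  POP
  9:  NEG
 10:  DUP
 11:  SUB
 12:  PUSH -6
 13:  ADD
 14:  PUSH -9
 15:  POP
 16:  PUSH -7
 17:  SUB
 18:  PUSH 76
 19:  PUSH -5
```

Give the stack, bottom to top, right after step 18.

[1, 76]

PUSH -6 : -6
NEG     : 6
DUP     : 6 6
OVER    : 6 6 6
ADD     : 6 12
SUB     : -6
DUP     : -6 -6
POP     : -6
NEG     : 6
DUP     : 6 6
SUB     : 0
PUSH -6 : 0 -6
ADD     : -6
PUSH -9 : -6 -9
POP     : -6
PUSH -7 : -6 -7
SUB     : 1
PUSH 76 : 1 76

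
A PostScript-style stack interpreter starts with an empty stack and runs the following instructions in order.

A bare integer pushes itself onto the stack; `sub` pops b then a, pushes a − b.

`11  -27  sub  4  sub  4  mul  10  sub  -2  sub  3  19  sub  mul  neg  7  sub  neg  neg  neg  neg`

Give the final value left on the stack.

2041

11  : 11
-27 : 11 -27
sub : 38
4   : 38 4
sub : 34
4   : 34 4
mul : 136
10  : 136 10
sub : 126
-2  : 126 -2
sub : 128
3   : 128 3
19  : 128 3 19
sub : 128 -16
mul : -2048
neg : 2048
7   : 2048 7
sub : 2041
neg : -2041
neg : 2041
neg : -2041
neg : 2041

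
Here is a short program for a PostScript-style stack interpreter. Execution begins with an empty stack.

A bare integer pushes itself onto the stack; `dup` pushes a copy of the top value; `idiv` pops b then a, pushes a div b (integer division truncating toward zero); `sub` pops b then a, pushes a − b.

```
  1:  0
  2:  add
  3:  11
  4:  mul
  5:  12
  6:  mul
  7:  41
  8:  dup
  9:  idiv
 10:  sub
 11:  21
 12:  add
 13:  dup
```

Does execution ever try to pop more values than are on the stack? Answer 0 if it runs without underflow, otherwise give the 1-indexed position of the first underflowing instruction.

0 : 0
add  — needs 2 operands, stack has 1 → underflow

2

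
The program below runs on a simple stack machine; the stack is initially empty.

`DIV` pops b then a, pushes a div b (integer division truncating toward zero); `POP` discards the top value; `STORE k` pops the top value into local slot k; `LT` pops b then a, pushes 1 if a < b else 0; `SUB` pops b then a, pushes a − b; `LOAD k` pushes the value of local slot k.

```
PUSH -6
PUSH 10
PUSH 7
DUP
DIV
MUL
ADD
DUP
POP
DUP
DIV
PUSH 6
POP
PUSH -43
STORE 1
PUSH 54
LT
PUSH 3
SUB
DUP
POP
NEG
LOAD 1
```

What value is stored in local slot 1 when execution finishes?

-43

PUSH -6  → -6
PUSH 10  → -6 10
PUSH 7   → -6 10 7
DUP      → -6 10 7 7
DIV      → -6 10 1
MUL      → -6 10
ADD      → 4
DUP      → 4 4
POP      → 4
DUP      → 4 4
DIV      → 1
PUSH 6   → 1 6
POP      → 1
PUSH -43 → 1 -43
STORE 1  → 1
PUSH 54  → 1 54
LT       → 1
PUSH 3   → 1 3
SUB      → -2
DUP      → -2 -2
POP      → -2
NEG      → 2
LOAD 1   → 2 -43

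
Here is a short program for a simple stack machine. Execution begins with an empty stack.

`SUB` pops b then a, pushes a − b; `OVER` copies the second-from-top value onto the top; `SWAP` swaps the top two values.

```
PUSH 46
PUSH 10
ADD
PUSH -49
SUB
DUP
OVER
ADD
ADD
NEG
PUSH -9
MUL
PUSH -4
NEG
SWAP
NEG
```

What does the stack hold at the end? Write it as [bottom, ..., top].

[4, -2835]

PUSH 46  : 46
PUSH 10  : 46 10
ADD      : 56
PUSH -49 : 56 -49
SUB      : 105
DUP      : 105 105
OVER     : 105 105 105
ADD      : 105 210
ADD      : 315
NEG      : -315
PUSH -9  : -315 -9
MUL      : 2835
PUSH -4  : 2835 -4
NEG      : 2835 4
SWAP     : 4 2835
NEG      : 4 -2835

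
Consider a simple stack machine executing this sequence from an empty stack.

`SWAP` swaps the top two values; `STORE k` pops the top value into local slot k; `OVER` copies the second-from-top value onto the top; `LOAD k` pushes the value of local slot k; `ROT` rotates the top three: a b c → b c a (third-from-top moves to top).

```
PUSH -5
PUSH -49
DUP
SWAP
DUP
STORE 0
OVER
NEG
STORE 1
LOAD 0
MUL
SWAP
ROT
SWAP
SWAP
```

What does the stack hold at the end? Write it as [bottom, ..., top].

[2401, -49, -5]

PUSH -5  → [-5]
PUSH -49 → [-5, -49]
DUP      → [-5, -49, -49]
SWAP     → [-5, -49, -49]
DUP      → [-5, -49, -49, -49]
STORE 0  → [-5, -49, -49]
OVER     → [-5, -49, -49, -49]
NEG      → [-5, -49, -49, 49]
STORE 1  → [-5, -49, -49]
LOAD 0   → [-5, -49, -49, -49]
MUL      → [-5, -49, 2401]
SWAP     → [-5, 2401, -49]
ROT      → [2401, -49, -5]
SWAP     → [2401, -5, -49]
SWAP     → [2401, -49, -5]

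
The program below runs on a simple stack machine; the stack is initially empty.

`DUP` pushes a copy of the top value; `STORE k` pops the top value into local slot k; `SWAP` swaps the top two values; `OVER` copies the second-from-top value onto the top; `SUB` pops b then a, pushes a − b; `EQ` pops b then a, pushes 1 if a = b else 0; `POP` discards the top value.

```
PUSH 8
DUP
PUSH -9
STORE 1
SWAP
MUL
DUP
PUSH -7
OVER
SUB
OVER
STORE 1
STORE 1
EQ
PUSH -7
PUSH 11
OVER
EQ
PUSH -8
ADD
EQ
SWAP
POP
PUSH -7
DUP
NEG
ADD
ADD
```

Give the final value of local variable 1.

-71

PUSH 8   [8]
DUP      [8, 8]
PUSH -9  [8, 8, -9]
STORE 1  [8, 8]
SWAP     [8, 8]
MUL      [64]
DUP      [64, 64]
PUSH -7  [64, 64, -7]
OVER     [64, 64, -7, 64]
SUB      [64, 64, -71]
OVER     [64, 64, -71, 64]
STORE 1  [64, 64, -71]
STORE 1  [64, 64]
EQ       [1]
PUSH -7  [1, -7]
PUSH 11  [1, -7, 11]
OVER     [1, -7, 11, -7]
EQ       [1, -7, 0]
PUSH -8  [1, -7, 0, -8]
ADD      [1, -7, -8]
EQ       [1, 0]
SWAP     [0, 1]
POP      [0]
PUSH -7  [0, -7]
DUP      [0, -7, -7]
NEG      [0, -7, 7]
ADD      [0, 0]
ADD      [0]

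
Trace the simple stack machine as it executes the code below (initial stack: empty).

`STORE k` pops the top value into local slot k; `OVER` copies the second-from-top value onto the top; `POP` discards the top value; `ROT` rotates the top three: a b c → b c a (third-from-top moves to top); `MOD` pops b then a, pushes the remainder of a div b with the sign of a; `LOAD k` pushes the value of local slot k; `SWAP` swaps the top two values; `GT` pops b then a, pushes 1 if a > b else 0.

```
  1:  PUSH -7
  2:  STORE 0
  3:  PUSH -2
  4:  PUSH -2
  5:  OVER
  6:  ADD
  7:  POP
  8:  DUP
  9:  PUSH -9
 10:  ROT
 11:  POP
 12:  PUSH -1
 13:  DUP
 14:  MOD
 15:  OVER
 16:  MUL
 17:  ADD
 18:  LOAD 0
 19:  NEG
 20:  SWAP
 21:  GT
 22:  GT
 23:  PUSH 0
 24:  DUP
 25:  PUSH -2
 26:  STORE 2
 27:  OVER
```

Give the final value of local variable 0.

-7

PUSH -7 -> -7
STORE 0 -> (empty)
PUSH -2 -> -2
PUSH -2 -> -2 -2
OVER    -> -2 -2 -2
ADD     -> -2 -4
POP     -> -2
DUP     -> -2 -2
PUSH -9 -> -2 -2 -9
ROT     -> -2 -9 -2
POP     -> -2 -9
PUSH -1 -> -2 -9 -1
DUP     -> -2 -9 -1 -1
MOD     -> -2 -9 0
OVER    -> -2 -9 0 -9
MUL     -> -2 -9 0
ADD     -> -2 -9
LOAD 0  -> -2 -9 -7
NEG     -> -2 -9 7
SWAP    -> -2 7 -9
GT      -> -2 1
GT      -> 0
PUSH 0  -> 0 0
DUP     -> 0 0 0
PUSH -2 -> 0 0 0 -2
STORE 2 -> 0 0 0
OVER    -> 0 0 0 0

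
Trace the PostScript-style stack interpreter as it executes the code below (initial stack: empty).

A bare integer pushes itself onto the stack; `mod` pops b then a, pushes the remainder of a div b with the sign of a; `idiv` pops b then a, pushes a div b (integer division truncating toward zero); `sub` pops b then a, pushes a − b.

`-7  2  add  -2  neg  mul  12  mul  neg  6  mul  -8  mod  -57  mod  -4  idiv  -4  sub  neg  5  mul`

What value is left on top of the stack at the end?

-20

-7    [-7]
2     [-7, 2]
add   [-5]
-2    [-5, -2]
neg   [-5, 2]
mul   [-10]
12    [-10, 12]
mul   [-120]
neg   [120]
6     [120, 6]
mul   [720]
-8    [720, -8]
mod   [0]
-57   [0, -57]
mod   [0]
-4    [0, -4]
idiv  [0]
-4    [0, -4]
sub   [4]
neg   [-4]
5     [-4, 5]
mul   [-20]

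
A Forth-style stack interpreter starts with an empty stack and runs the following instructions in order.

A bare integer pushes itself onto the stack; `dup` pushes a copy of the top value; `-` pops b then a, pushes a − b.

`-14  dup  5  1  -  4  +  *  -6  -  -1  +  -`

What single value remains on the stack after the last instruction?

93

-14 → [-14]
dup → [-14, -14]
5   → [-14, -14, 5]
1   → [-14, -14, 5, 1]
-   → [-14, -14, 4]
4   → [-14, -14, 4, 4]
+   → [-14, -14, 8]
*   → [-14, -112]
-6  → [-14, -112, -6]
-   → [-14, -106]
-1  → [-14, -106, -1]
+   → [-14, -107]
-   → [93]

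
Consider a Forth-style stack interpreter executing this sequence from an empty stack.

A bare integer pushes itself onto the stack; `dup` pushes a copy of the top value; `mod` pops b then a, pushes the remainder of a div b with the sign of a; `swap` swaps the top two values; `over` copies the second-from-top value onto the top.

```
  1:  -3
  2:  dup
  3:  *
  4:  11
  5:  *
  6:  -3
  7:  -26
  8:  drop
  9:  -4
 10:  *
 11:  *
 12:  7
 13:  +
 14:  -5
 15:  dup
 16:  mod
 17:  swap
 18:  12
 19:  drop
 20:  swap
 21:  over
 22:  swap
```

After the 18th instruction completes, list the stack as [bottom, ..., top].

[0, 1195, 12]

-3   → [-3]
dup  → [-3, -3]
*    → [9]
11   → [9, 11]
*    → [99]
-3   → [99, -3]
-26  → [99, -3, -26]
drop → [99, -3]
-4   → [99, -3, -4]
*    → [99, 12]
*    → [1188]
7    → [1188, 7]
+    → [1195]
-5   → [1195, -5]
dup  → [1195, -5, -5]
mod  → [1195, 0]
swap → [0, 1195]
12   → [0, 1195, 12]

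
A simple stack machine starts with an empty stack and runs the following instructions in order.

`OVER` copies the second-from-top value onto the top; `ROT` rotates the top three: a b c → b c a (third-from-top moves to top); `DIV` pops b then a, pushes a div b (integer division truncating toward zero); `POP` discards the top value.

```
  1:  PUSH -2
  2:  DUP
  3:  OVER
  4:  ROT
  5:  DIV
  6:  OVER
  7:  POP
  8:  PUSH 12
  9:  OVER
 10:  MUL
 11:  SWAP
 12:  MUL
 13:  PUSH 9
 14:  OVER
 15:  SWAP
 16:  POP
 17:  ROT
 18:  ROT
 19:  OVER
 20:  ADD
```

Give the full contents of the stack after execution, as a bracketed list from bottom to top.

[12, -2, 10]

PUSH -2  -2
DUP      -2 -2
OVER     -2 -2 -2
ROT      -2 -2 -2
DIV      -2 1
OVER     -2 1 -2
POP      -2 1
PUSH 12  -2 1 12
OVER     -2 1 12 1
MUL      -2 1 12
SWAP     -2 12 1
MUL      -2 12
PUSH 9   -2 12 9
OVER     -2 12 9 12
SWAP     -2 12 12 9
POP      -2 12 12
ROT      12 12 -2
ROT      12 -2 12
OVER     12 -2 12 -2
ADD      12 -2 10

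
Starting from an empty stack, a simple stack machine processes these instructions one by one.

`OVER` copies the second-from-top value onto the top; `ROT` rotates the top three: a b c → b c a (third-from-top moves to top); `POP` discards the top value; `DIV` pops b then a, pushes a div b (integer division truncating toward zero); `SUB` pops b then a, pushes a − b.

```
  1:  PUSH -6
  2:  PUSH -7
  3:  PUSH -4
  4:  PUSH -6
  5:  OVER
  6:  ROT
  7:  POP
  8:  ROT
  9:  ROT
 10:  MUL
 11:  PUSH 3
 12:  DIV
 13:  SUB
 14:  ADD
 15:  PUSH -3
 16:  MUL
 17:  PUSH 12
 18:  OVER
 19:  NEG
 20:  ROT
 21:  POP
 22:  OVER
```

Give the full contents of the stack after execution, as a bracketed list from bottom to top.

[12, -72, 12]

PUSH -6 → -6
PUSH -7 → -6 -7
PUSH -4 → -6 -7 -4
PUSH -6 → -6 -7 -4 -6
OVER    → -6 -7 -4 -6 -4
ROT     → -6 -7 -6 -4 -4
POP     → -6 -7 -6 -4
ROT     → -6 -6 -4 -7
ROT     → -6 -4 -7 -6
MUL     → -6 -4 42
PUSH 3  → -6 -4 42 3
DIV     → -6 -4 14
SUB     → -6 -18
ADD     → -24
PUSH -3 → -24 -3
MUL     → 72
PUSH 12 → 72 12
OVER    → 72 12 72
NEG     → 72 12 -72
ROT     → 12 -72 72
POP     → 12 -72
OVER    → 12 -72 12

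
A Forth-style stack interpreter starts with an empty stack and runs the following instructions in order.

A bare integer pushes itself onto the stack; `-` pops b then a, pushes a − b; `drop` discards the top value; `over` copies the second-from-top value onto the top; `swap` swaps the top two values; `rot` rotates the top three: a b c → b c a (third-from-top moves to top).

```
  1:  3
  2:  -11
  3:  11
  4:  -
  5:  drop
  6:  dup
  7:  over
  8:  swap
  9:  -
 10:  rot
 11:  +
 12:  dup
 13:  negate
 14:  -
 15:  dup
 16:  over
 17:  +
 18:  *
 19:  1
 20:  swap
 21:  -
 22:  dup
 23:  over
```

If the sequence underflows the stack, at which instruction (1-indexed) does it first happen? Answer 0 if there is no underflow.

3     3
-11   3 -11
11    3 -11 11
-     3 -22
drop  3
dup   3 3
over  3 3 3
swap  3 3 3
-     3 0
rot  — needs 3 operands, stack has 2 → underflow

10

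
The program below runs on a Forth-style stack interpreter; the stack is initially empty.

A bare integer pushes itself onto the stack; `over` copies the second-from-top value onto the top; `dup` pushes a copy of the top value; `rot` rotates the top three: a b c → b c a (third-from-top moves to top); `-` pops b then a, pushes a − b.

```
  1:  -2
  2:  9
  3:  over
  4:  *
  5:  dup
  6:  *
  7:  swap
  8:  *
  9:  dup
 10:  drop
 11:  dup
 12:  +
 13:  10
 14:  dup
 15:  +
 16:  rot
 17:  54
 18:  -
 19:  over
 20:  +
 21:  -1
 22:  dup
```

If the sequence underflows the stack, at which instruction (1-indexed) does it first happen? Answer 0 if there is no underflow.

-2   → [-2]
9    → [-2, 9]
over → [-2, 9, -2]
*    → [-2, -18]
dup  → [-2, -18, -18]
*    → [-2, 324]
swap → [324, -2]
*    → [-648]
dup  → [-648, -648]
drop → [-648]
dup  → [-648, -648]
+    → [-1296]
10   → [-1296, 10]
dup  → [-1296, 10, 10]
+    → [-1296, 20]
rot  — needs 3 operands, stack has 2 → underflow

16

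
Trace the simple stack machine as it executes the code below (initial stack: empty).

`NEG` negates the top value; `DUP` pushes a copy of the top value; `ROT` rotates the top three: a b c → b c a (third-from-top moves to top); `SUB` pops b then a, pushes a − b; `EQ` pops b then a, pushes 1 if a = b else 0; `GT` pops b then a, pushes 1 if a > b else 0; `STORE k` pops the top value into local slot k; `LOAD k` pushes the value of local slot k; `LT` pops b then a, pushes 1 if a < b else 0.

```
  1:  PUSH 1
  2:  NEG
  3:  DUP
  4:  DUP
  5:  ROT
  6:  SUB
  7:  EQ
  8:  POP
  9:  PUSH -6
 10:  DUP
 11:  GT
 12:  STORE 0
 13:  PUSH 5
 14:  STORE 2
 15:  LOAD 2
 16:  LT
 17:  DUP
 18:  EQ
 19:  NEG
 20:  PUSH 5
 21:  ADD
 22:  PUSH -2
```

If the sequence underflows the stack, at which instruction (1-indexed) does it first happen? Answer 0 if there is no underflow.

16

PUSH 1   [1]
NEG      [-1]
DUP      [-1, -1]
DUP      [-1, -1, -1]
ROT      [-1, -1, -1]
SUB      [-1, 0]
EQ       [0]
POP      []
PUSH -6  [-6]
DUP      [-6, -6]
GT       [0]
STORE 0  []
PUSH 5   [5]
STORE 2  []
LOAD 2   [5]
LT  — needs 2 operands, stack has 1 → underflow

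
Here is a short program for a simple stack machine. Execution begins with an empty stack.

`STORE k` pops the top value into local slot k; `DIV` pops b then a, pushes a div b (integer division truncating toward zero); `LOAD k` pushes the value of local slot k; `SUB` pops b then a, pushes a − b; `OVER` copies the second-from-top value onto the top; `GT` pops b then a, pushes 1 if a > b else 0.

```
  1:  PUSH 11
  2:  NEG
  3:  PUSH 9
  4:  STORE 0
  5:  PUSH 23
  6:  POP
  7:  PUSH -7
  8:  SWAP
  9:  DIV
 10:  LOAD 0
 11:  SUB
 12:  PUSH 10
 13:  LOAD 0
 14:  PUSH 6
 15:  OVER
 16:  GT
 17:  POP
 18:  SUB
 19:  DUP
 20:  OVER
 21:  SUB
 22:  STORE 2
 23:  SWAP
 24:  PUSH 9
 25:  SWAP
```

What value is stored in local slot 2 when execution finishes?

0

PUSH 11 : [11]
NEG     : [-11]
PUSH 9  : [-11, 9]
STORE 0 : [-11]
PUSH 23 : [-11, 23]
POP     : [-11]
PUSH -7 : [-11, -7]
SWAP    : [-7, -11]
DIV     : [0]
LOAD 0  : [0, 9]
SUB     : [-9]
PUSH 10 : [-9, 10]
LOAD 0  : [-9, 10, 9]
PUSH 6  : [-9, 10, 9, 6]
OVER    : [-9, 10, 9, 6, 9]
GT      : [-9, 10, 9, 0]
POP     : [-9, 10, 9]
SUB     : [-9, 1]
DUP     : [-9, 1, 1]
OVER    : [-9, 1, 1, 1]
SUB     : [-9, 1, 0]
STORE 2 : [-9, 1]
SWAP    : [1, -9]
PUSH 9  : [1, -9, 9]
SWAP    : [1, 9, -9]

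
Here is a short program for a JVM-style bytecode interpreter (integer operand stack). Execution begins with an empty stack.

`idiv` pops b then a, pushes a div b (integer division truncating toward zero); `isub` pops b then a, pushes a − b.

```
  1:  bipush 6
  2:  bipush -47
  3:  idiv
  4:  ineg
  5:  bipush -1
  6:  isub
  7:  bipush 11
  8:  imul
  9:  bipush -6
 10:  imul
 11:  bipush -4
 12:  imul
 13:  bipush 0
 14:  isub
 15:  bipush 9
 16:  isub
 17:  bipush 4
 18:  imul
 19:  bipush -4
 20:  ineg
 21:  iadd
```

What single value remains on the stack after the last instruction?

1024

bipush 6   → 6
bipush -47 → 6 -47
idiv       → 0
ineg       → 0
bipush -1  → 0 -1
isub       → 1
bipush 11  → 1 11
imul       → 11
bipush -6  → 11 -6
imul       → -66
bipush -4  → -66 -4
imul       → 264
bipush 0   → 264 0
isub       → 264
bipush 9   → 264 9
isub       → 255
bipush 4   → 255 4
imul       → 1020
bipush -4  → 1020 -4
ineg       → 1020 4
iadd       → 1024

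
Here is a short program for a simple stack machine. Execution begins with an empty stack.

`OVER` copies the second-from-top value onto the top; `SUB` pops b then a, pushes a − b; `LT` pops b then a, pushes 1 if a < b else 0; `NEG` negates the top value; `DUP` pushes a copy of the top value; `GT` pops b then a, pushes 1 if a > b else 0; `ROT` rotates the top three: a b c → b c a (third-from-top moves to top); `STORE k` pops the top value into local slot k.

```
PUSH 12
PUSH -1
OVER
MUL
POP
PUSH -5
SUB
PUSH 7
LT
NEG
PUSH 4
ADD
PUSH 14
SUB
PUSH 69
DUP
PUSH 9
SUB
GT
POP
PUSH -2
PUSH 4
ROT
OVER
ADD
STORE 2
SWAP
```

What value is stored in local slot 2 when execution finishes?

-6

PUSH 12 → 12
PUSH -1 → 12 -1
OVER    → 12 -1 12
MUL     → 12 -12
POP     → 12
PUSH -5 → 12 -5
SUB     → 17
PUSH 7  → 17 7
LT      → 0
NEG     → 0
PUSH 4  → 0 4
ADD     → 4
PUSH 14 → 4 14
SUB     → -10
PUSH 69 → -10 69
DUP     → -10 69 69
PUSH 9  → -10 69 69 9
SUB     → -10 69 60
GT      → -10 1
POP     → -10
PUSH -2 → -10 -2
PUSH 4  → -10 -2 4
ROT     → -2 4 -10
OVER    → -2 4 -10 4
ADD     → -2 4 -6
STORE 2 → -2 4
SWAP    → 4 -2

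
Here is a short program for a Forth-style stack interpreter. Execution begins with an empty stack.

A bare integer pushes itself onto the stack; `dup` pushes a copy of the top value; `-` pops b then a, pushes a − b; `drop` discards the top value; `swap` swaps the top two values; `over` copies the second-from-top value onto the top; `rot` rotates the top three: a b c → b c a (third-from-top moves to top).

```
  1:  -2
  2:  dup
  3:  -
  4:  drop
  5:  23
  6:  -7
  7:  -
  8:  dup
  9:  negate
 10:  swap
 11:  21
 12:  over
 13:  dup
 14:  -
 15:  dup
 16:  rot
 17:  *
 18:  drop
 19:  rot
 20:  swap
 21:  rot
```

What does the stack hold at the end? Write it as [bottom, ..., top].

-2      -2
dup     -2 -2
-       0
drop    (empty)
23      23
-7      23 -7
-       30
dup     30 30
negate  30 -30
swap    -30 30
21      -30 30 21
over    -30 30 21 30
dup     -30 30 21 30 30
-       -30 30 21 0
dup     -30 30 21 0 0
rot     -30 30 0 0 21
*       -30 30 0 0
drop    -30 30 0
rot     30 0 -30
swap    30 -30 0
rot     -30 0 30

[-30, 0, 30]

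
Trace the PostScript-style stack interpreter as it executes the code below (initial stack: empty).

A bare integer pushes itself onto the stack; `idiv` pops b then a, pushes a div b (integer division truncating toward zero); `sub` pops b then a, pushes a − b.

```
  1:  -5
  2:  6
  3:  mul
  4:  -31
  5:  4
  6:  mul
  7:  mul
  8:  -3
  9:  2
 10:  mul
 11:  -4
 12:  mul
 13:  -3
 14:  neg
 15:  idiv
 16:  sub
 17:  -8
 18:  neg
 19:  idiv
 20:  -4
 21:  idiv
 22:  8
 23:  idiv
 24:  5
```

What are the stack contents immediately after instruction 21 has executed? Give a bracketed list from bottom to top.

-5   : [-5]
6    : [-5, 6]
mul  : [-30]
-31  : [-30, -31]
4    : [-30, -31, 4]
mul  : [-30, -124]
mul  : [3720]
-3   : [3720, -3]
2    : [3720, -3, 2]
mul  : [3720, -6]
-4   : [3720, -6, -4]
mul  : [3720, 24]
-3   : [3720, 24, -3]
neg  : [3720, 24, 3]
idiv : [3720, 8]
sub  : [3712]
-8   : [3712, -8]
neg  : [3712, 8]
idiv : [464]
-4   : [464, -4]
idiv : [-116]

[-116]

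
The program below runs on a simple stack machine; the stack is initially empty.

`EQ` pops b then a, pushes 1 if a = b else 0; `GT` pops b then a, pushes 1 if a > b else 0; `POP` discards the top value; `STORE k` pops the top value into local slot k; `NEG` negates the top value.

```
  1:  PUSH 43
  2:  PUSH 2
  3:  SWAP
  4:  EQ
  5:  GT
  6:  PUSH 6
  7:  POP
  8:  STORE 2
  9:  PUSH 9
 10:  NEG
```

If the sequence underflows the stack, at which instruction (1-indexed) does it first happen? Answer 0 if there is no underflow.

5

PUSH 43  43
PUSH 2   43 2
SWAP     2 43
EQ       0
GT  — needs 2 operands, stack has 1 → underflow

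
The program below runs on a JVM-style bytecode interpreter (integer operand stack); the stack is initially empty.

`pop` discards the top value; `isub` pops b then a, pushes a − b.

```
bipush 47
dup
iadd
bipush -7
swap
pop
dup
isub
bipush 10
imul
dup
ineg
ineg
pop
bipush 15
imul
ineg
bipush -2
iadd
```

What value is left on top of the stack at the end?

bipush 47 : 47
dup       : 47 47
iadd      : 94
bipush -7 : 94 -7
swap      : -7 94
pop       : -7
dup       : -7 -7
isub      : 0
bipush 10 : 0 10
imul      : 0
dup       : 0 0
ineg      : 0 0
ineg      : 0 0
pop       : 0
bipush 15 : 0 15
imul      : 0
ineg      : 0
bipush -2 : 0 -2
iadd      : -2

-2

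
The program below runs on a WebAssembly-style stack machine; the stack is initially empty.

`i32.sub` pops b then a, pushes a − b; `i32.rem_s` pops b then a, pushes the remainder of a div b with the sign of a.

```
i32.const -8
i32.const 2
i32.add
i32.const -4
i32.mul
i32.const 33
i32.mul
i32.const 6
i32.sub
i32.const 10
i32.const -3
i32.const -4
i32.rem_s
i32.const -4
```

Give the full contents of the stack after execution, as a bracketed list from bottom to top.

[786, 10, -3, -4]

i32.const -8 -> -8
i32.const 2  -> -8 2
i32.add      -> -6
i32.const -4 -> -6 -4
i32.mul      -> 24
i32.const 33 -> 24 33
i32.mul      -> 792
i32.const 6  -> 792 6
i32.sub      -> 786
i32.const 10 -> 786 10
i32.const -3 -> 786 10 -3
i32.const -4 -> 786 10 -3 -4
i32.rem_s    -> 786 10 -3
i32.const -4 -> 786 10 -3 -4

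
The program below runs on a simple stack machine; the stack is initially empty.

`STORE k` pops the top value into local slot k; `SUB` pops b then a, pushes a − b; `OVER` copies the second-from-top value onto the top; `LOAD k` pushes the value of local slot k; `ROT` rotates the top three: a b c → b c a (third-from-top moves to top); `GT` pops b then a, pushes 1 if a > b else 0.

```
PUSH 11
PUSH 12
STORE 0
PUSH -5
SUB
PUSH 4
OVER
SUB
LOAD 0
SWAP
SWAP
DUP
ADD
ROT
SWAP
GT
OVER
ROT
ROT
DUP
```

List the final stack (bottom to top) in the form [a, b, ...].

PUSH 11 : [11]
PUSH 12 : [11, 12]
STORE 0 : [11]
PUSH -5 : [11, -5]
SUB     : [16]
PUSH 4  : [16, 4]
OVER    : [16, 4, 16]
SUB     : [16, -12]
LOAD 0  : [16, -12, 12]
SWAP    : [16, 12, -12]
SWAP    : [16, -12, 12]
DUP     : [16, -12, 12, 12]
ADD     : [16, -12, 24]
ROT     : [-12, 24, 16]
SWAP    : [-12, 16, 24]
GT      : [-12, 0]
OVER    : [-12, 0, -12]
ROT     : [0, -12, -12]
ROT     : [-12, -12, 0]
DUP     : [-12, -12, 0, 0]

[-12, -12, 0, 0]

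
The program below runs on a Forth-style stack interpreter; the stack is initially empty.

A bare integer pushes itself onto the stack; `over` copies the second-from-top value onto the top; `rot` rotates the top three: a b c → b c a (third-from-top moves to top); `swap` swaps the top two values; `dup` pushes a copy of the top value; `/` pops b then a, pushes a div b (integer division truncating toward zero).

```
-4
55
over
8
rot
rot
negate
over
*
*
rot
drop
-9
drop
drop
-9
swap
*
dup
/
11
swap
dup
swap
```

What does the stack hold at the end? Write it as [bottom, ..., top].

-4     → -4
55     → -4 55
over   → -4 55 -4
8      → -4 55 -4 8
rot    → -4 -4 8 55
rot    → -4 8 55 -4
negate → -4 8 55 4
over   → -4 8 55 4 55
*      → -4 8 55 220
*      → -4 8 12100
rot    → 8 12100 -4
drop   → 8 12100
-9     → 8 12100 -9
drop   → 8 12100
drop   → 8
-9     → 8 -9
swap   → -9 8
*      → -72
dup    → -72 -72
/      → 1
11     → 1 11
swap   → 11 1
dup    → 11 1 1
swap   → 11 1 1

[11, 1, 1]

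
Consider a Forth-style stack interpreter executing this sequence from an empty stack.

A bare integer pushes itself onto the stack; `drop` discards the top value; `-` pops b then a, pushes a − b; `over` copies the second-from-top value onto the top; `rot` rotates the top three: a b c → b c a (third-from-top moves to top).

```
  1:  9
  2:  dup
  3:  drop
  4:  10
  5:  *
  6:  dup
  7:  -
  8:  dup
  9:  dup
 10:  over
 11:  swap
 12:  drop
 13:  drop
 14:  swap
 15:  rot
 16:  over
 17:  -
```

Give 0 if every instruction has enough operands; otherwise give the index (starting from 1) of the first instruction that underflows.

9    : [9]
dup  : [9, 9]
drop : [9]
10   : [9, 10]
*    : [90]
dup  : [90, 90]
-    : [0]
dup  : [0, 0]
dup  : [0, 0, 0]
over : [0, 0, 0, 0]
swap : [0, 0, 0, 0]
drop : [0, 0, 0]
drop : [0, 0]
swap : [0, 0]
rot  — needs 3 operands, stack has 2 → underflow

15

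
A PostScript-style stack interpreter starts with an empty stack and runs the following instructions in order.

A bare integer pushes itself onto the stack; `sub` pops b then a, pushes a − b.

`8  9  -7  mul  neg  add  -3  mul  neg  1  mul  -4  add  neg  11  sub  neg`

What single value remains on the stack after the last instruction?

8   : 8
9   : 8 9
-7  : 8 9 -7
mul : 8 -63
neg : 8 63
add : 71
-3  : 71 -3
mul : -213
neg : 213
1   : 213 1
mul : 213
-4  : 213 -4
add : 209
neg : -209
11  : -209 11
sub : -220
neg : 220

220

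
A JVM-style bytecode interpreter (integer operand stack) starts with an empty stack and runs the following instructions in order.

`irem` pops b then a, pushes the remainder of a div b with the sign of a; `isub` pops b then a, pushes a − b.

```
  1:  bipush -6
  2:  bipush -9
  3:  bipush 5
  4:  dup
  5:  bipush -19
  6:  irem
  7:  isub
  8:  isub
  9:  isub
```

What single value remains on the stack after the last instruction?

bipush -6   -6
bipush -9   -6 -9
bipush 5    -6 -9 5
dup         -6 -9 5 5
bipush -19  -6 -9 5 5 -19
irem        -6 -9 5 5
isub        -6 -9 0
isub        -6 -9
isub        3

3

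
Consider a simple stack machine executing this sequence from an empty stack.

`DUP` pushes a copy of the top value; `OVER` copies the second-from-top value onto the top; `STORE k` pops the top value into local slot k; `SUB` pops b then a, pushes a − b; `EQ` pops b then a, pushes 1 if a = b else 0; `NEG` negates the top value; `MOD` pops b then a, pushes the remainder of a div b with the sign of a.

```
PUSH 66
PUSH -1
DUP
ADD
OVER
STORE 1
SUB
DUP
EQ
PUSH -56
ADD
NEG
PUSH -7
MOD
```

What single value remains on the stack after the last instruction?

PUSH 66  → 66
PUSH -1  → 66 -1
DUP      → 66 -1 -1
ADD      → 66 -2
OVER     → 66 -2 66
STORE 1  → 66 -2
SUB      → 68
DUP      → 68 68
EQ       → 1
PUSH -56 → 1 -56
ADD      → -55
NEG      → 55
PUSH -7  → 55 -7
MOD      → 6

6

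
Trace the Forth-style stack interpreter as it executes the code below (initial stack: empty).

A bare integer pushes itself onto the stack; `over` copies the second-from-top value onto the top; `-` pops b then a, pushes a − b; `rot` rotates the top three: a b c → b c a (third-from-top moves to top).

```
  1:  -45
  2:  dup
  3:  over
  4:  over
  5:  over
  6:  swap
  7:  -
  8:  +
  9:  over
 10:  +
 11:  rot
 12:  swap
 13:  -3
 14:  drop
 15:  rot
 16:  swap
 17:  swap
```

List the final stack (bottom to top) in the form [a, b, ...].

[-45, -90, -45]

-45  : [-45]
dup  : [-45, -45]
over : [-45, -45, -45]
over : [-45, -45, -45, -45]
over : [-45, -45, -45, -45, -45]
swap : [-45, -45, -45, -45, -45]
-    : [-45, -45, -45, 0]
+    : [-45, -45, -45]
over : [-45, -45, -45, -45]
+    : [-45, -45, -90]
rot  : [-45, -90, -45]
swap : [-45, -45, -90]
-3   : [-45, -45, -90, -3]
drop : [-45, -45, -90]
rot  : [-45, -90, -45]
swap : [-45, -45, -90]
swap : [-45, -90, -45]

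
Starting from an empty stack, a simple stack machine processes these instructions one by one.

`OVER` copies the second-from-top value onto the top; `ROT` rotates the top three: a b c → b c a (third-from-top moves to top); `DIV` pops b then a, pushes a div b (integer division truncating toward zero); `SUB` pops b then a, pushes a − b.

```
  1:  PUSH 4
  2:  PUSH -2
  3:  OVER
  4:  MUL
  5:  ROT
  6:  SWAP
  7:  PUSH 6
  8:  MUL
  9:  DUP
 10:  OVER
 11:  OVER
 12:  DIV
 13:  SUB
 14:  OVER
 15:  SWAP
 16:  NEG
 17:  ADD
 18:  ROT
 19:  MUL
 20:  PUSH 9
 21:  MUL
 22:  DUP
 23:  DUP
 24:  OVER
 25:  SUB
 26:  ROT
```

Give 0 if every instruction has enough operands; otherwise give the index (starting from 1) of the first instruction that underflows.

5

PUSH 4   [4]
PUSH -2  [4, -2]
OVER     [4, -2, 4]
MUL      [4, -8]
ROT  — needs 3 operands, stack has 2 → underflow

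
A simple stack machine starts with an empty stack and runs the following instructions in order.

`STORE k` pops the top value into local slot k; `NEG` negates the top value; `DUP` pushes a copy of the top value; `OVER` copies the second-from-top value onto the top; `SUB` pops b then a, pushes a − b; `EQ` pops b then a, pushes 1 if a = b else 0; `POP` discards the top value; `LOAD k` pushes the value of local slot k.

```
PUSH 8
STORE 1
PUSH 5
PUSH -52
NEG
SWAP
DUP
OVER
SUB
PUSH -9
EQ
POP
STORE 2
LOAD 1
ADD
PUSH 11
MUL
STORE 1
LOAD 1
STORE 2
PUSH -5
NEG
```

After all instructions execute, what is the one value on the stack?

5

PUSH 8    8
STORE 1   (empty)
PUSH 5    5
PUSH -52  5 -52
NEG       5 52
SWAP      52 5
DUP       52 5 5
OVER      52 5 5 5
SUB       52 5 0
PUSH -9   52 5 0 -9
EQ        52 5 0
POP       52 5
STORE 2   52
LOAD 1    52 8
ADD       60
PUSH 11   60 11
MUL       660
STORE 1   (empty)
LOAD 1    660
STORE 2   (empty)
PUSH -5   -5
NEG       5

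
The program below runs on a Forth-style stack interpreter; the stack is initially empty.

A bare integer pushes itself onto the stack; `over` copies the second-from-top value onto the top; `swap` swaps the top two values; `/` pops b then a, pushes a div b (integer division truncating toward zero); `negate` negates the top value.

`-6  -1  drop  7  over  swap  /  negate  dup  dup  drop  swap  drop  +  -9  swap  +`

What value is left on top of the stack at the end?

-6     : [-6]
-1     : [-6, -1]
drop   : [-6]
7      : [-6, 7]
over   : [-6, 7, -6]
swap   : [-6, -6, 7]
/      : [-6, 0]
negate : [-6, 0]
dup    : [-6, 0, 0]
dup    : [-6, 0, 0, 0]
drop   : [-6, 0, 0]
swap   : [-6, 0, 0]
drop   : [-6, 0]
+      : [-6]
-9     : [-6, -9]
swap   : [-9, -6]
+      : [-15]

-15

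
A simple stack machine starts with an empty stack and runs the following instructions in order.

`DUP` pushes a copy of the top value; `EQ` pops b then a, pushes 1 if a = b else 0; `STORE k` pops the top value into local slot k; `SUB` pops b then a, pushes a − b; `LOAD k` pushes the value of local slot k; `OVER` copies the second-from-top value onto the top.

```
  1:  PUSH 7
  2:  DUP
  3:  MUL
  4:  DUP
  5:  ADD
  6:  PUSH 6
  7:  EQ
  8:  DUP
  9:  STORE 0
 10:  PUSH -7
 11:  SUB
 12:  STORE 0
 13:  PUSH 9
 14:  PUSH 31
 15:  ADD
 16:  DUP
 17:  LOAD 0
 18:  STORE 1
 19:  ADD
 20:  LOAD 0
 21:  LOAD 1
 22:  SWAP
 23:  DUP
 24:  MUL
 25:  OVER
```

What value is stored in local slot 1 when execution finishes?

7

PUSH 7  -> 7
DUP     -> 7 7
MUL     -> 49
DUP     -> 49 49
ADD     -> 98
PUSH 6  -> 98 6
EQ      -> 0
DUP     -> 0 0
STORE 0 -> 0
PUSH -7 -> 0 -7
SUB     -> 7
STORE 0 -> (empty)
PUSH 9  -> 9
PUSH 31 -> 9 31
ADD     -> 40
DUP     -> 40 40
LOAD 0  -> 40 40 7
STORE 1 -> 40 40
ADD     -> 80
LOAD 0  -> 80 7
LOAD 1  -> 80 7 7
SWAP    -> 80 7 7
DUP     -> 80 7 7 7
MUL     -> 80 7 49
OVER    -> 80 7 49 7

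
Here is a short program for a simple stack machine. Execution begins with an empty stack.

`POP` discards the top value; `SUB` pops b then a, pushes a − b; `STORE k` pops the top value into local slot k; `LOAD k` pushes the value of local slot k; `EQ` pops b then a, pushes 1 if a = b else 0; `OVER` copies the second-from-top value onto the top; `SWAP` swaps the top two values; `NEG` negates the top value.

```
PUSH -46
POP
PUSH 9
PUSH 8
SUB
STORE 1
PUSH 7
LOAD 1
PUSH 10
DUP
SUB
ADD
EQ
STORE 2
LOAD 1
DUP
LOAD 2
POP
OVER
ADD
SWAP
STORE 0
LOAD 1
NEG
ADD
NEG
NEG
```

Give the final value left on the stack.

PUSH -46  [-46]
POP       []
PUSH 9    [9]
PUSH 8    [9, 8]
SUB       [1]
STORE 1   []
PUSH 7    [7]
LOAD 1    [7, 1]
PUSH 10   [7, 1, 10]
DUP       [7, 1, 10, 10]
SUB       [7, 1, 0]
ADD       [7, 1]
EQ        [0]
STORE 2   []
LOAD 1    [1]
DUP       [1, 1]
LOAD 2    [1, 1, 0]
POP       [1, 1]
OVER      [1, 1, 1]
ADD       [1, 2]
SWAP      [2, 1]
STORE 0   [2]
LOAD 1    [2, 1]
NEG       [2, -1]
ADD       [1]
NEG       [-1]
NEG       [1]

1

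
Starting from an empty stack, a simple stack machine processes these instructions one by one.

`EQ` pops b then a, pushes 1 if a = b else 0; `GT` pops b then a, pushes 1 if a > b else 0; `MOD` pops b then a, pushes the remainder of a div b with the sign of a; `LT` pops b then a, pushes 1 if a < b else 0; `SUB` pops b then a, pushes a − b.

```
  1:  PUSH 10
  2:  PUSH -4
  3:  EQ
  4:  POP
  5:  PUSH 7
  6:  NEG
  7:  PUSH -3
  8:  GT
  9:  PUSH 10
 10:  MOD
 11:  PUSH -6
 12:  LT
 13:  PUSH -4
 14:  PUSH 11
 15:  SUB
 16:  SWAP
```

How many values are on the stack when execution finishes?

2

PUSH 10 → 10
PUSH -4 → 10 -4
EQ      → 0
POP     → (empty)
PUSH 7  → 7
NEG     → -7
PUSH -3 → -7 -3
GT      → 0
PUSH 10 → 0 10
MOD     → 0
PUSH -6 → 0 -6
LT      → 0
PUSH -4 → 0 -4
PUSH 11 → 0 -4 11
SUB     → 0 -15
SWAP    → -15 0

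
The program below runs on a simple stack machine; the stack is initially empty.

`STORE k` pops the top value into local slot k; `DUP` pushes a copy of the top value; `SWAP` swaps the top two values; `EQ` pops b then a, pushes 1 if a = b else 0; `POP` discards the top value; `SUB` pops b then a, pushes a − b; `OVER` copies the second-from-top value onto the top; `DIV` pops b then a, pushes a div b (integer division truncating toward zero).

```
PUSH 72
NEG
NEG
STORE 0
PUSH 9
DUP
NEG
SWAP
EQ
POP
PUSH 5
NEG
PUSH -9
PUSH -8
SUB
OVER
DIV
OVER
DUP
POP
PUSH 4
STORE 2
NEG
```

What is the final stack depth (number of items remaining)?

PUSH 72 : 72
NEG     : -72
NEG     : 72
STORE 0 : (empty)
PUSH 9  : 9
DUP     : 9 9
NEG     : 9 -9
SWAP    : -9 9
EQ      : 0
POP     : (empty)
PUSH 5  : 5
NEG     : -5
PUSH -9 : -5 -9
PUSH -8 : -5 -9 -8
SUB     : -5 -1
OVER    : -5 -1 -5
DIV     : -5 0
OVER    : -5 0 -5
DUP     : -5 0 -5 -5
POP     : -5 0 -5
PUSH 4  : -5 0 -5 4
STORE 2 : -5 0 -5
NEG     : -5 0 5

3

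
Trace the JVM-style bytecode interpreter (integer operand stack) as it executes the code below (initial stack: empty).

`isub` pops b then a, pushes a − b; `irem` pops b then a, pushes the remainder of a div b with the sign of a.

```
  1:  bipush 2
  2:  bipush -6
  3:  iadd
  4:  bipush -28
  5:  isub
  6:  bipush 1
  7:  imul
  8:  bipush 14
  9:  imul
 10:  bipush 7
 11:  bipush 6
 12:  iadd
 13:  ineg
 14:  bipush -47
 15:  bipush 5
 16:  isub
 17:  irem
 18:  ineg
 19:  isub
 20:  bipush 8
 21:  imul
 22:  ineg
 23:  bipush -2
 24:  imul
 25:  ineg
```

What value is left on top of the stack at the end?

bipush 2   : 2
bipush -6  : 2 -6
iadd       : -4
bipush -28 : -4 -28
isub       : 24
bipush 1   : 24 1
imul       : 24
bipush 14  : 24 14
imul       : 336
bipush 7   : 336 7
bipush 6   : 336 7 6
iadd       : 336 13
ineg       : 336 -13
bipush -47 : 336 -13 -47
bipush 5   : 336 -13 -47 5
isub       : 336 -13 -52
irem       : 336 -13
ineg       : 336 13
isub       : 323
bipush 8   : 323 8
imul       : 2584
ineg       : -2584
bipush -2  : -2584 -2
imul       : 5168
ineg       : -5168

-5168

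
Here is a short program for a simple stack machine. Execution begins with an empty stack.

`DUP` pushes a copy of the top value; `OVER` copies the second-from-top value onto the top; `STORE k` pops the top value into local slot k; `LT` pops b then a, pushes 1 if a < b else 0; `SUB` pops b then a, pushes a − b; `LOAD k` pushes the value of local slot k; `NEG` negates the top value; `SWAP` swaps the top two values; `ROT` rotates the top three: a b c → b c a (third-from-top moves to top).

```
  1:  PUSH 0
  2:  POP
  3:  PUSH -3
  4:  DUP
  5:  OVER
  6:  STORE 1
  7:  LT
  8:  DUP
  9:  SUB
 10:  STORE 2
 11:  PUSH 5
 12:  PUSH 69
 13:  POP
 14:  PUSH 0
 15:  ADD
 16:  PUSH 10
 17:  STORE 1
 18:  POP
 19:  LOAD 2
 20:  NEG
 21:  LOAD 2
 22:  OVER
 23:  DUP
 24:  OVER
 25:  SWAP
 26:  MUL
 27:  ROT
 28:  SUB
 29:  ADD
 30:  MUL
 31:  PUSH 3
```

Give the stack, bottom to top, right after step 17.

PUSH 0  -> [0]
POP     -> []
PUSH -3 -> [-3]
DUP     -> [-3, -3]
OVER    -> [-3, -3, -3]
STORE 1 -> [-3, -3]
LT      -> [0]
DUP     -> [0, 0]
SUB     -> [0]
STORE 2 -> []
PUSH 5  -> [5]
PUSH 69 -> [5, 69]
POP     -> [5]
PUSH 0  -> [5, 0]
ADD     -> [5]
PUSH 10 -> [5, 10]
STORE 1 -> [5]

[5]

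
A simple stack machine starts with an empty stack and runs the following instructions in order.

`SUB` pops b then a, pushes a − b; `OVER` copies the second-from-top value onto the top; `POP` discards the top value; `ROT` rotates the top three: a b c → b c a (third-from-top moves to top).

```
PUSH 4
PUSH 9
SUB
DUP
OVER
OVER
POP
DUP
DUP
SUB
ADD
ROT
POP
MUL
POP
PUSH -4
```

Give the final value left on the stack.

-4

PUSH 4  : [4]
PUSH 9  : [4, 9]
SUB     : [-5]
DUP     : [-5, -5]
OVER    : [-5, -5, -5]
OVER    : [-5, -5, -5, -5]
POP     : [-5, -5, -5]
DUP     : [-5, -5, -5, -5]
DUP     : [-5, -5, -5, -5, -5]
SUB     : [-5, -5, -5, 0]
ADD     : [-5, -5, -5]
ROT     : [-5, -5, -5]
POP     : [-5, -5]
MUL     : [25]
POP     : []
PUSH -4 : [-4]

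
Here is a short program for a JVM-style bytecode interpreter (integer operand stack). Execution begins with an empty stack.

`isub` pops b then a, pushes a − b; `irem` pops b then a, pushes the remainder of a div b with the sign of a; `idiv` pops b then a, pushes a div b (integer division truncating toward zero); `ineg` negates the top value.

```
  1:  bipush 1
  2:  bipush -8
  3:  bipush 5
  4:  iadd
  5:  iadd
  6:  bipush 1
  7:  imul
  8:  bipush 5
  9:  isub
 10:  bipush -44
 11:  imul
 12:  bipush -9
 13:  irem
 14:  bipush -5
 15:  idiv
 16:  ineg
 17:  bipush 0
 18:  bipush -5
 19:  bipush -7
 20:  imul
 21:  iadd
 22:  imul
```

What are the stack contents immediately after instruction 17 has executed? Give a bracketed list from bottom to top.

[0, 0]

bipush 1    [1]
bipush -8   [1, -8]
bipush 5    [1, -8, 5]
iadd        [1, -3]
iadd        [-2]
bipush 1    [-2, 1]
imul        [-2]
bipush 5    [-2, 5]
isub        [-7]
bipush -44  [-7, -44]
imul        [308]
bipush -9   [308, -9]
irem        [2]
bipush -5   [2, -5]
idiv        [0]
ineg        [0]
bipush 0    [0, 0]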